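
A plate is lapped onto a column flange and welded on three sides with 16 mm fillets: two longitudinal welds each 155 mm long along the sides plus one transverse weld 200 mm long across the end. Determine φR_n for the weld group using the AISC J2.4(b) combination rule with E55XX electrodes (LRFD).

E55XX → F_EXX = 550 MPa.
t_e = 0.707 × 16 = 11.31 mm.
R_nwl = 0.6 × 550 × 11.31 × 310 × 10⁻³ = 1157 kN (longitudinal, 2 welds).
R_nwt = 0.6 × 550 × 11.31 × 200 × 10⁻³ = 746.6 kN (transverse, base value).
(i) R_nwl + R_nwt = 1904 kN; (ii) 0.85 R_nwl + 1.5 R_nwt = 2104 kN.
R_n = max = 2104 kN [governs: (ii)]; φR_n = 1578 kN.

φR_n ≈ 1580 kN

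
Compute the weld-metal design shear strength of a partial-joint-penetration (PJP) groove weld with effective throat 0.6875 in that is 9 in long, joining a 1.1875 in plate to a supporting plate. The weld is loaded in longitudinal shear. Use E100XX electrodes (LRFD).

E100XX → F_EXX = 100 ksi.
Effective throat (given) t_e = 0.6875 in.
A_we = 0.6875 × 9 = 6.188 in².
F_nw = 0.6 F_EXX = 60 ksi.
φR_n = 0.75 × 60 × 6.188 = 278.4 kips.

φR_n ≈ 278 kips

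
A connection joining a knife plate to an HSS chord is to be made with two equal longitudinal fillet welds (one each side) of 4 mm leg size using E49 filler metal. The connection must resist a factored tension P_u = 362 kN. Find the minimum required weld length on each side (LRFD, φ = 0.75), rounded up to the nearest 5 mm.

E49XX → F_EXX = 490 MPa.
Throat t_e = 0.707 × 4 = 2.828 mm.
φr_n = 0.75 × 0.6 × 490 × 2.828 × 10⁻³ = 0.6236 kN/mm.
L_req = P_u / φr_n = 362 / 0.6236 = 580.5 mm total.
Per side: 580.5 / 2 = 290.3 mm.
Round up → use L = 295 mm on each side.

L = 295 mm on each side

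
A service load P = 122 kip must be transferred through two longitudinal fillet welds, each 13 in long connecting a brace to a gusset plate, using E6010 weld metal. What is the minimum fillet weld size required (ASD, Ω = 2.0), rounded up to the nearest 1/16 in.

E60XX → F_EXX = 60 ksi.
Total weld length L = 26 in.
Required throat t_e = P × Ω / (0.6 F_EXX × L) = 122 × 2.0 / (0.6 × 60 × 26) = 0.2607 in.
Required leg w = t_e / 0.707 = 0.3687 in → use 3/8 in.

w = 3/8 in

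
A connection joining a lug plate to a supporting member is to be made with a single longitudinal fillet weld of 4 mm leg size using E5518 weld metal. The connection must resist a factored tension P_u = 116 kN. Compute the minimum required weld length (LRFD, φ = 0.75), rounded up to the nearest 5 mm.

L = 170 mm

E55XX → F_EXX = 550 MPa.
Throat t_e = 0.707 × 4 = 2.828 mm.
φr_n = 0.75 × 0.6 × 550 × 2.828 × 10⁻³ = 0.6999 kN/mm.
L_req = P_u / φr_n = 116 / 0.6999 = 165.7 mm total.
Round up → use L = 170 mm.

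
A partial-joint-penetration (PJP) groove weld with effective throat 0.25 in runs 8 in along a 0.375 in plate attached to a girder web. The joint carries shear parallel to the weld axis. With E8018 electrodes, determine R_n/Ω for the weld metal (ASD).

E80XX → F_EXX = 80 ksi.
Effective throat (given) t_e = 0.25 in.
A_we = 0.25 × 8 = 2 in².
F_nw = 0.6 F_EXX = 48 ksi.
R_n/Ω = (48 × 2) / 2.0 = 48 kips.

R_n/Ω ≈ 48 kips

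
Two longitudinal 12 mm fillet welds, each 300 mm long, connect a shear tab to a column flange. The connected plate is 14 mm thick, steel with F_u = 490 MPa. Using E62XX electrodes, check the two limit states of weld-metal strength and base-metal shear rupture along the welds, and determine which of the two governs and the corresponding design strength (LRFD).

φR_n ≈ 1420 kN (weld metal governs)

E62XX → F_EXX = 620 MPa.
t_e = 0.707 × 12 = 8.484 mm; L = 600 mm.
Weld metal: φR_n = 0.75 × 0.6 × 620 × 8.484 × 600 × 10⁻³ = 1420 kN.
Base metal (shear rupture): φR_n = 0.75 × 0.6 × 490 × 14 × 600 × 10⁻³ = 1852 kN.
Governing: weld metal.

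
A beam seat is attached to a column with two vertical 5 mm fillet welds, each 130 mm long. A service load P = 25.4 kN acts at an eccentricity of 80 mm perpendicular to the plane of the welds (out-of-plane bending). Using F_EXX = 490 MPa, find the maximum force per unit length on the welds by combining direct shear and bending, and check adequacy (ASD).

L_w = 2 × 130 = 260 mm; section modulus (unit throat) S = 2 × L²/6 = 5633 mm².
Direct shear f_v = P/L_w = 25.4×10³/260 = 97.69 N/mm.
Moment M = P × e = 25.4×10³ × 80 = 2032000 N·mm; bending f_b = M/S = 360.7 N/mm.
f_max = √(f_v² + f_b²) = √(97.69² + 360.7²) = 373.7 N/mm.
r_n/Ω = (1/2.0) × 0.6 × 490 × (0.707 × 5) = 519.6 N/mm → adequate.

f_max ≈ 374 N/mm; adequate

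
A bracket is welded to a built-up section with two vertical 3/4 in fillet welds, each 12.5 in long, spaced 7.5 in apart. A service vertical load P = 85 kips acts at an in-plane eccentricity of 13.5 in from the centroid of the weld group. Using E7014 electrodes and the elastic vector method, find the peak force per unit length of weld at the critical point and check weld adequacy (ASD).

E70XX → F_EXX = 70 ksi.
Total weld length L_w = 25 in. Treat welds as unit-width lines.
Polar moment about centroid: J = 2[d³/12 + d(b/2)²] = 2[12.5³/12 + 12.5×3.75²] = 677.1 in³.
Direct shear f_v = P/L_w = 85 / 25 = 3.4 kip/in (vertical).
Torsion M = P·e = 85 × 13.5 = 1147.5 kip·in.
Critical point at (x, y) = (3.75, 6.25) from centroid. f_tx = M·y/J = 10.59 kip/in; f_ty = M·x/J = 6.355 kip/in.
Resultant f_max = √[f_tx² + (f_v + f_ty)²] = √[10.59² + (3.4 + 6.355)²] = 14.4 kip/in.
Capacity per unit length: r_n/Ω = (1/2.0) × 0.6 × 70 × (0.707 × 0.75) = 11.14 kip/in.
14.4 > 11.14 → NOT adequate.

f_max ≈ 14.4 kip/in; NOT adequate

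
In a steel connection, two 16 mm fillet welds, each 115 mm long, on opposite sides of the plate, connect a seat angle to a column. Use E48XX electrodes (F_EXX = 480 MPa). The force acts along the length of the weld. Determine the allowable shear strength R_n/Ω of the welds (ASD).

Effective throat t_e = 0.707 × 16 = 11.31 mm.
Total length L = 230 mm; A_we = 11.31 × 230 = 2602 mm².
F_nw = 0.6 F_EXX = 0.6 × 480 = 288 MPa.
R_n = 288 × 2602 × 10⁻³ = 749.3 kN; R_n/Ω = 749.3/2.0 = 374.7 kN.

R_n/Ω ≈ 375 kN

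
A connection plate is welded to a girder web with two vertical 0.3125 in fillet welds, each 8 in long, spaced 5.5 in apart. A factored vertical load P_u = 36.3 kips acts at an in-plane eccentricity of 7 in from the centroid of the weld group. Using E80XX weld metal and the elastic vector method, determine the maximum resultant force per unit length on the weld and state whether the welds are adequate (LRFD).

f_max ≈ 7.5 kip/in; adequate

E80XX → F_EXX = 80 ksi.
Total weld length L_w = 16 in. Treat welds as unit-width lines.
Polar moment about centroid: J = 2[d³/12 + d(b/2)²] = 2[8³/12 + 8×2.75²] = 206.3 in³.
Direct shear f_v = P/L_w = 36.3 / 16 = 2.269 kip/in (vertical).
Torsion M = P·e = 36.3 × 7 = 254.1 kip·in.
Critical point at (x, y) = (2.75, 4) from centroid. f_tx = M·y/J = 4.926 kip/in; f_ty = M·x/J = 3.387 kip/in.
Resultant f_max = √[f_tx² + (f_v + f_ty)²] = √[4.926² + (2.269 + 3.387)²] = 7.5 kip/in.
Capacity per unit length: φr_n = 0.75 × 0.6 × 80 × (0.707 × 0.3125) = 7.954 kip/in.
7.5 ≤ 7.954 → adequate.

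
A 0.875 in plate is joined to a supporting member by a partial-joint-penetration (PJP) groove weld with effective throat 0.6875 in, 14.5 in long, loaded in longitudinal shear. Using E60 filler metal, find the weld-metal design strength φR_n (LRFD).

φR_n ≈ 269 kips

E60XX → F_EXX = 60 ksi.
Effective throat (given) t_e = 0.6875 in.
A_we = 0.6875 × 14.5 = 9.969 in².
F_nw = 0.6 F_EXX = 36 ksi.
φR_n = 0.75 × 36 × 9.969 = 269.2 kips.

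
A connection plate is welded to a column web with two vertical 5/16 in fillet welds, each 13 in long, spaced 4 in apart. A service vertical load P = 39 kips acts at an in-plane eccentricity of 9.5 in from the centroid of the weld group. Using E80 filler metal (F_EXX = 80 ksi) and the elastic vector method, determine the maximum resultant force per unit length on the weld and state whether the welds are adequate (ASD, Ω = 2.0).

f_max ≈ 5.97 kip/in; NOT adequate

Total weld length L_w = 26 in. Treat welds as unit-width lines.
Polar moment about centroid: J = 2[d³/12 + d(b/2)²] = 2[13³/12 + 13×2²] = 470.2 in³.
Direct shear f_v = P/L_w = 39 / 26 = 1.5 kip/in (vertical).
Torsion M = P·e = 39 × 9.5 = 370.5 kip·in.
Critical point at (x, y) = (2, 6.5) from centroid. f_tx = M·y/J = 5.122 kip/in; f_ty = M·x/J = 1.576 kip/in.
Resultant f_max = √[f_tx² + (f_v + f_ty)²] = √[5.122² + (1.5 + 1.576)²] = 5.975 kip/in.
Capacity per unit length: r_n/Ω = (1/2.0) × 0.6 × 80 × (0.707 × 0.3125) = 5.302 kip/in.
5.975 > 5.302 → NOT adequate.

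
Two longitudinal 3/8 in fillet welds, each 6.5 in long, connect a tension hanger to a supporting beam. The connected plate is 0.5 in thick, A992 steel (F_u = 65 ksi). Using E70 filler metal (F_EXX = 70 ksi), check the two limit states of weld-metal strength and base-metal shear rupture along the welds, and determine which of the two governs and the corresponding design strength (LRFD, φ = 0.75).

φR_n ≈ 109 kips (weld metal governs)

t_e = 0.707 × 0.375 = 0.2651 in; L = 13 in.
Weld metal: φR_n = 0.75 × 0.6 × 70 × 0.2651 × 13 = 108.6 kips.
Base metal (shear rupture): φR_n = 0.75 × 0.6 × 65 × 0.5 × 13 = 190.1 kips.
Governing: weld metal.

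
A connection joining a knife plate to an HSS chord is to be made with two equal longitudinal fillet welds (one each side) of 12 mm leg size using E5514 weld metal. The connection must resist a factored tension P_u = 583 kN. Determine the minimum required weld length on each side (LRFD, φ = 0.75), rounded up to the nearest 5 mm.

E55XX → F_EXX = 550 MPa.
Throat t_e = 0.707 × 12 = 8.484 mm.
φr_n = 0.75 × 0.6 × 550 × 8.484 × 10⁻³ = 2.1 kN/mm.
L_req = P_u / φr_n = 583 / 2.1 = 277.6 mm total.
Per side: 277.6 / 2 = 138.8 mm.
Round up → use L = 140 mm on each side.

L = 140 mm on each side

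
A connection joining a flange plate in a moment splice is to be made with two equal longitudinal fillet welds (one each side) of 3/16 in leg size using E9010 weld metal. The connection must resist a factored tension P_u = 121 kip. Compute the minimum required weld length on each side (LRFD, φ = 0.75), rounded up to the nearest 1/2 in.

L = 11.5 in on each side

E90XX → F_EXX = 90 ksi.
Throat t_e = 0.707 × 0.1875 = 0.1326 in.
φr_n = 0.75 × 0.6 × 90 × 0.1326 = 5.369 kip/in.
L_req = P_u / φr_n = 121 / 5.369 = 22.54 in total.
Per side: 22.54 / 2 = 11.27 in.
Round up → use L = 11.5 in on each side.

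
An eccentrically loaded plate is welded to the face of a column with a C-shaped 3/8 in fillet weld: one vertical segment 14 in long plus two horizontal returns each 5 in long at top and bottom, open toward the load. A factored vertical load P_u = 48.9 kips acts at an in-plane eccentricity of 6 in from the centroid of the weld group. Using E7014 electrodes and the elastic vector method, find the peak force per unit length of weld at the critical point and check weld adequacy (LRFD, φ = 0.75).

f_max ≈ 4.42 kip/in; adequate

E70XX → F_EXX = 70 ksi.
Total weld length L_w = 24 in. Treat welds as unit-width lines.
Centroid: x̄ = 2×5×2.5 / 24 = 1.042 in from the vertical weld.
Polar moment about centroid: J = I_x + I_y = [14³/12 + 2×5×7²] + [14×1.042² + 2(5³/12 + 5×1.458²)] = 776 in³.
Direct shear f_v = P/L_w = 48.9 / 24 = 2.038 kip/in (vertical).
Torsion M = P·e = 48.9 × 6 = 293.4 kip·in.
Critical point at (x, y) = (3.958, 7) from centroid. f_tx = M·y/J = 2.647 kip/in; f_ty = M·x/J = 1.497 kip/in.
Resultant f_max = √[f_tx² + (f_v + f_ty)²] = √[2.647² + (2.038 + 1.497)²] = 4.415 kip/in.
Capacity per unit length: φr_n = 0.75 × 0.6 × 70 × (0.707 × 0.375) = 8.351 kip/in.
4.415 ≤ 8.351 → adequate.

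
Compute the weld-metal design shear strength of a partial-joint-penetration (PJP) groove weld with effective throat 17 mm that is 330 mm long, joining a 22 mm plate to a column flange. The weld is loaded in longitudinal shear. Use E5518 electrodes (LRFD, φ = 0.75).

E55XX → F_EXX = 550 MPa.
Effective throat (given) t_e = 17 mm.
A_we = 17 × 330 = 5610 mm².
F_nw = 0.6 F_EXX = 330 MPa.
φR_n = 0.75 × 330 × 5610 × 10⁻³ = 1388 kN.

φR_n ≈ 1390 kN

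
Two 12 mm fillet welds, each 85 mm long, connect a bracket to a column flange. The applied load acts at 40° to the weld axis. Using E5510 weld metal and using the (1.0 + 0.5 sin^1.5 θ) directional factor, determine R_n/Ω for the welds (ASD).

E55XX → F_EXX = 550 MPa.
t_e = 0.707 × 12 = 8.484 mm; A_we = 8.484 × 170 = 1442 mm².
Directional factor: 1.0 + 0.5 sin^1.5(40°) = 1.258.
F_nw = 0.6 × 550 × 1.258 = 415 MPa.
R_n/Ω = (415 × 1442) / 2.0 × 10⁻³ = 299.3 kN.

R_n/Ω ≈ 299 kN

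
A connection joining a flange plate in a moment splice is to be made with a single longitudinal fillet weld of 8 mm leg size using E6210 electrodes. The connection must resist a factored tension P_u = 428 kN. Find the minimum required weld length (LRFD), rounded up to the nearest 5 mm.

E62XX → F_EXX = 620 MPa.
Throat t_e = 0.707 × 8 = 5.656 mm.
φr_n = 0.75 × 0.6 × 620 × 5.656 × 10⁻³ = 1.578 kN/mm.
L_req = P_u / φr_n = 428 / 1.578 = 271.2 mm total.
Round up → use L = 275 mm.

L = 275 mm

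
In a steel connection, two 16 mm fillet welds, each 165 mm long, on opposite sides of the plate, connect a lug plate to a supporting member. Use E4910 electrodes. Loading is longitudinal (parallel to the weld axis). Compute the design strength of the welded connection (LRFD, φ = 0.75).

φR_n ≈ 823 kN

E49XX → F_EXX = 490 MPa.
Effective throat t_e = 0.707 × 16 = 11.31 mm.
Total length L = 330 mm; A_we = 11.31 × 330 = 3733 mm².
F_nw = 0.6 F_EXX = 0.6 × 490 = 294 MPa.
φR_n = 0.75 × 294 × 3733 × 10⁻³ = 823.1 kN.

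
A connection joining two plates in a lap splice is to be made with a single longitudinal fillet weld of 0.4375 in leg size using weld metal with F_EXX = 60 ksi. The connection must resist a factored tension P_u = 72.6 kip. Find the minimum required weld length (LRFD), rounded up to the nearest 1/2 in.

L = 9 in

Throat t_e = 0.707 × 0.4375 = 0.3093 in.
φr_n = 0.75 × 0.6 × 60 × 0.3093 = 8.351 kip/in.
L_req = P_u / φr_n = 72.6 / 8.351 = 8.693 in total.
Round up → use L = 9 in.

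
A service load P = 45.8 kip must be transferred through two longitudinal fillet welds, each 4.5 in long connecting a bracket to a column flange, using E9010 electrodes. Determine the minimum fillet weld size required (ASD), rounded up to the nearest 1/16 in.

E90XX → F_EXX = 90 ksi.
Total weld length L = 9 in.
Required throat t_e = P × Ω / (0.6 F_EXX × L) = 45.8 × 2.0 / (0.6 × 90 × 9) = 0.1885 in.
Required leg w = t_e / 0.707 = 0.2666 in → use 5/16 in.

w = 5/16 in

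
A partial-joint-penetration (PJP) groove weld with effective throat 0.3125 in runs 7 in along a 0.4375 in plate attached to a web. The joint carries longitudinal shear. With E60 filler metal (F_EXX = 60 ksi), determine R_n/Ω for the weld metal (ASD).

Effective throat (given) t_e = 0.3125 in.
A_we = 0.3125 × 7 = 2.188 in².
F_nw = 0.6 F_EXX = 36 ksi.
R_n/Ω = (36 × 2.188) / 2.0 = 39.38 kip.

R_n/Ω ≈ 39.4 kip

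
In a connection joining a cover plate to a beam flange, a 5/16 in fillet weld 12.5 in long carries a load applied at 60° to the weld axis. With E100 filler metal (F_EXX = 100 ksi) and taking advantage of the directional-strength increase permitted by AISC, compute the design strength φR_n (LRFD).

t_e = 0.707 × 0.3125 = 0.2209 in; A_we = 0.2209 × 12.5 = 2.762 in².
Directional factor: 1.0 + 0.5 sin^1.5(60°) = 1.403.
F_nw = 0.6 × 100 × 1.403 = 84.18 ksi.
φR_n = 0.75 × 84.18 × 2.762 = 174.4 kips.

φR_n ≈ 174 kips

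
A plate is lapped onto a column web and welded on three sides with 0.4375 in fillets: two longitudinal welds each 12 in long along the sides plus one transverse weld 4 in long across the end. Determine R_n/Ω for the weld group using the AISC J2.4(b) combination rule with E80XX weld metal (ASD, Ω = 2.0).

R_n/Ω ≈ 208 kip

E80XX → F_EXX = 80 ksi.
t_e = 0.707 × 0.4375 = 0.3093 in.
R_nwl = 0.6 × 80 × 0.3093 × 24 = 356.3 kip (longitudinal, 2 welds).
R_nwt = 0.6 × 80 × 0.3093 × 4 = 59.39 kip (transverse, base value).
(i) R_nwl + R_nwt = 415.7 kip; (ii) 0.85 R_nwl + 1.5 R_nwt = 392 kip.
R_n = max = 415.7 kip [governs: (i)]; R_n/Ω = 207.9 kip.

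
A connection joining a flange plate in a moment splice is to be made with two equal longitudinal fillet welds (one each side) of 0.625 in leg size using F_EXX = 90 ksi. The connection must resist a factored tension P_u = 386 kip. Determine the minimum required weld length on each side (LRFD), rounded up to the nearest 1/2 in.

Throat t_e = 0.707 × 0.625 = 0.4419 in.
φr_n = 0.75 × 0.6 × 90 × 0.4419 = 17.9 kip/in.
L_req = P_u / φr_n = 386 / 17.9 = 21.57 in total.
Per side: 21.57 / 2 = 10.78 in.
Round up → use L = 11 in on each side.

L = 11 in on each side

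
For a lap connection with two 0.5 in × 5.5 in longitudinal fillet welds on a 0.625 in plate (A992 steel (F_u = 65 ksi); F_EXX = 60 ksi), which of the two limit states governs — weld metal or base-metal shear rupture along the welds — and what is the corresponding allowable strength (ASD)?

t_e = 0.707 × 0.5 = 0.3535 in; L = 11 in.
Weld metal: R_n/Ω = (1/2.0) × 0.6 × 60 × 0.3535 × 11 = 69.99 kips.
Base metal (shear rupture): R_n/Ω = (1/2.0) × 0.6 × 65 × 0.625 × 11 = 134.1 kips.
Governing: weld metal.

R_n/Ω ≈ 70 kips (weld metal governs)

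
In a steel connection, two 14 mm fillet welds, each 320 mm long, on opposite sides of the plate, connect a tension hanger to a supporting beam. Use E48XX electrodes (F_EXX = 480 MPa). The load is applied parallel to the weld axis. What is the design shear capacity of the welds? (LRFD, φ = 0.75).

Effective throat t_e = 0.707 × 14 = 9.898 mm.
Total length L = 640 mm; A_we = 9.898 × 640 = 6335 mm².
F_nw = 0.6 F_EXX = 0.6 × 480 = 288 MPa.
φR_n = 0.75 × 288 × 6335 × 10⁻³ = 1368 kN.

φR_n ≈ 1370 kN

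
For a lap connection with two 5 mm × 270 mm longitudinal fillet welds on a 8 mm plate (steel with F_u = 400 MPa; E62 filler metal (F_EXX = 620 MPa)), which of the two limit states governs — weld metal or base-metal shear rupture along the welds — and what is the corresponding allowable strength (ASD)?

R_n/Ω ≈ 355 kN (weld metal governs)

t_e = 0.707 × 5 = 3.535 mm; L = 540 mm.
Weld metal: R_n/Ω = (1/2.0) × 0.6 × 620 × 3.535 × 540 × 10⁻³ = 355.1 kN.
Base metal (shear rupture): R_n/Ω = (1/2.0) × 0.6 × 400 × 8 × 540 × 10⁻³ = 518.4 kN.
Governing: weld metal.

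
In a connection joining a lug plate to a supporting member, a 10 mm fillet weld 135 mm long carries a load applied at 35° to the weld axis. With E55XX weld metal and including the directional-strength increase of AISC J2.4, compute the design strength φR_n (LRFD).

E55XX → F_EXX = 550 MPa.
t_e = 0.707 × 10 = 7.07 mm; A_we = 7.07 × 135 = 954.4 mm².
Directional factor: 1.0 + 0.5 sin^1.5(35°) = 1.217.
F_nw = 0.6 × 550 × 1.217 = 401.7 MPa.
φR_n = 0.75 × 401.7 × 954.4 × 10⁻³ = 287.5 kN.

φR_n ≈ 288 kN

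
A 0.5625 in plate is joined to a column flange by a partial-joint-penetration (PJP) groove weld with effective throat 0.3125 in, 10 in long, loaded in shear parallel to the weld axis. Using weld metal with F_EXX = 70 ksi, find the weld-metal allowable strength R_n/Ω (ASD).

R_n/Ω ≈ 65.6 kip

Effective throat (given) t_e = 0.3125 in.
A_we = 0.3125 × 10 = 3.125 in².
F_nw = 0.6 F_EXX = 42 ksi.
R_n/Ω = (42 × 3.125) / 2.0 = 65.62 kip.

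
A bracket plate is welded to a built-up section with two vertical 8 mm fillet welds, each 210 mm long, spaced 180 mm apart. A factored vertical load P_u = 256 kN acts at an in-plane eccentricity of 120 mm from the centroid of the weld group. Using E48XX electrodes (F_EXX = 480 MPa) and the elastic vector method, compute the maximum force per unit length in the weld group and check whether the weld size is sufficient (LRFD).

f_max ≈ 1340 N/mm; NOT adequate

Total weld length L_w = 420 mm. Treat welds as unit-width lines.
Polar moment about centroid: J = 2[d³/12 + d(b/2)²] = 2[210³/12 + 210×90²] = 4946000 mm³.
Direct shear f_v = P/L_w = 256×10³ / 420 = 609.5 N/mm (vertical).
Torsion M = P·e = 256×10³ × 120 = 30720000 N·mm.
Critical point at (x, y) = (90, 105) from centroid. f_tx = M·y/J = 652.2 N/mm; f_ty = M·x/J = 559.1 N/mm.
Resultant f_max = √[f_tx² + (f_v + f_ty)²] = √[652.2² + (609.5 + 559.1)²] = 1338 N/mm.
Capacity per unit length: φr_n = 0.75 × 0.6 × 480 × (0.707 × 8) = 1222 N/mm.
1338 > 1222 → NOT adequate.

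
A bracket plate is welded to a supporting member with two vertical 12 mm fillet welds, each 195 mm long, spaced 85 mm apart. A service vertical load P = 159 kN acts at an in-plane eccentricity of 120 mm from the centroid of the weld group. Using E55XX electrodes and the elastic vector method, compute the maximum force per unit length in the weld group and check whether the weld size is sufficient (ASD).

f_max ≈ 1270 N/mm; adequate

E55XX → F_EXX = 550 MPa.
Total weld length L_w = 390 mm. Treat welds as unit-width lines.
Polar moment about centroid: J = 2[d³/12 + d(b/2)²] = 2[195³/12 + 195×42.5²] = 1940000 mm³.
Direct shear f_v = P/L_w = 159×10³ / 390 = 407.7 N/mm (vertical).
Torsion M = P·e = 159×10³ × 120 = 19080000 N·mm.
Critical point at (x, y) = (42.5, 97.5) from centroid. f_tx = M·y/J = 958.8 N/mm; f_ty = M·x/J = 417.9 N/mm.
Resultant f_max = √[f_tx² + (f_v + f_ty)²] = √[958.8² + (407.7 + 417.9)²] = 1265 N/mm.
Capacity per unit length: r_n/Ω = (1/2.0) × 0.6 × 550 × (0.707 × 12) = 1400 N/mm.
1265 ≤ 1400 → adequate.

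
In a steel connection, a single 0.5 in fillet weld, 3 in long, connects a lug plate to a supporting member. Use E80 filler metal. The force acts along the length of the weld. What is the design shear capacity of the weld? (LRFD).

φR_n ≈ 38.2 kip

E80XX → F_EXX = 80 ksi.
Effective throat t_e = 0.707 × 0.5 = 0.3535 in.
Total length L = 3 in; A_we = 0.3535 × 3 = 1.06 in².
F_nw = 0.6 F_EXX = 0.6 × 80 = 48 ksi.
φR_n = 0.75 × 48 × 1.06 = 38.18 kip.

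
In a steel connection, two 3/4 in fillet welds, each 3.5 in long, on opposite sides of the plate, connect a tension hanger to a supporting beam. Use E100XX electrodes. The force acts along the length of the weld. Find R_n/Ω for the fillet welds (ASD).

R_n/Ω ≈ 111 kips

E100XX → F_EXX = 100 ksi.
Effective throat t_e = 0.707 × 0.75 = 0.5302 in.
Total length L = 7 in; A_we = 0.5302 × 7 = 3.712 in².
F_nw = 0.6 F_EXX = 0.6 × 100 = 60 ksi.
R_n = 60 × 3.712 = 222.7 kips; R_n/Ω = 222.7/2.0 = 111.4 kips.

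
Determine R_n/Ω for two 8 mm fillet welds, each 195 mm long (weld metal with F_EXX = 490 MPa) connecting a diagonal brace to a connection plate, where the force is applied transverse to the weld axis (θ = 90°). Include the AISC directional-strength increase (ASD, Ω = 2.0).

t_e = 0.707 × 8 = 5.656 mm; A_we = 5.656 × 390 = 2206 mm².
Directional factor: 1.0 + 0.5 sin^1.5(90°) = 1.5.
F_nw = 0.6 × 490 × 1.5 = 441 MPa.
R_n/Ω = (441 × 2206) / 2.0 × 10⁻³ = 486.4 kN.

R_n/Ω ≈ 486 kN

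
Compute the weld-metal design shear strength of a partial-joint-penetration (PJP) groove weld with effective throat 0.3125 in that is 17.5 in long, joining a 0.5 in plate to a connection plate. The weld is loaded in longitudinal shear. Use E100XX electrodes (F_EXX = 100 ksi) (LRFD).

φR_n ≈ 246 kips

Effective throat (given) t_e = 0.3125 in.
A_we = 0.3125 × 17.5 = 5.469 in².
F_nw = 0.6 F_EXX = 60 ksi.
φR_n = 0.75 × 60 × 5.469 = 246.1 kips.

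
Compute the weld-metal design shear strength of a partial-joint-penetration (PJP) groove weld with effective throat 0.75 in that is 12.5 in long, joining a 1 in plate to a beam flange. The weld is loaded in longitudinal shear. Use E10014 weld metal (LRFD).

φR_n ≈ 422 kip

E100XX → F_EXX = 100 ksi.
Effective throat (given) t_e = 0.75 in.
A_we = 0.75 × 12.5 = 9.375 in².
F_nw = 0.6 F_EXX = 60 ksi.
φR_n = 0.75 × 60 × 9.375 = 421.9 kip.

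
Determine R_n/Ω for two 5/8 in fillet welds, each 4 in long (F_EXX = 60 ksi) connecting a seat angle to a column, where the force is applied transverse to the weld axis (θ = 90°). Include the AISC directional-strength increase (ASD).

R_n/Ω ≈ 95.4 kip

t_e = 0.707 × 0.625 = 0.4419 in; A_we = 0.4419 × 8 = 3.535 in².
Directional factor: 1.0 + 0.5 sin^1.5(90°) = 1.5.
F_nw = 0.6 × 60 × 1.5 = 54 ksi.
R_n/Ω = (54 × 3.535) / 2.0 = 95.44 kip.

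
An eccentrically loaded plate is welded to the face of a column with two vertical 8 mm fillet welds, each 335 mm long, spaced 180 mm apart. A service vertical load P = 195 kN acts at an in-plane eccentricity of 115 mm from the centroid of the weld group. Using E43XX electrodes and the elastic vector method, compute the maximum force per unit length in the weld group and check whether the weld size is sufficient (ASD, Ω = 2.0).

E43XX → F_EXX = 430 MPa.
Total weld length L_w = 670 mm. Treat welds as unit-width lines.
Polar moment about centroid: J = 2[d³/12 + d(b/2)²] = 2[335³/12 + 335×90²] = 11690000 mm³.
Direct shear f_v = P/L_w = 195×10³ / 670 = 291 N/mm (vertical).
Torsion M = P·e = 195×10³ × 115 = 22425000 N·mm.
Critical point at (x, y) = (90, 167.5) from centroid. f_tx = M·y/J = 321.2 N/mm; f_ty = M·x/J = 172.6 N/mm.
Resultant f_max = √[f_tx² + (f_v + f_ty)²] = √[321.2² + (291 + 172.6)²] = 564.1 N/mm.
Capacity per unit length: r_n/Ω = (1/2.0) × 0.6 × 430 × (0.707 × 8) = 729.6 N/mm.
564.1 ≤ 729.6 → adequate.

f_max ≈ 564 N/mm; adequate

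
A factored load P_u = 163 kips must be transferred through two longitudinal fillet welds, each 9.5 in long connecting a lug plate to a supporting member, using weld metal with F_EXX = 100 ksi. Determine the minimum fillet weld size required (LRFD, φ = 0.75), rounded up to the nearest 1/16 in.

Total weld length L = 19 in.
Required throat t_e = P_u / (φ × 0.6 F_EXX × L) = 163 / (0.75 × 0.6 × 100 × 19) = 0.1906 in.
Required leg w = t_e / 0.707 = 0.2697 in → use 5/16 in.

w = 5/16 in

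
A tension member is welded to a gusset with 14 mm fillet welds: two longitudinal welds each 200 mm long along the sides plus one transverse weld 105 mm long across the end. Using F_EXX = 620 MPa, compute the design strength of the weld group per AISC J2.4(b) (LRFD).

φR_n ≈ 1390 kN

t_e = 0.707 × 14 = 9.898 mm.
R_nwl = 0.6 × 620 × 9.898 × 400 × 10⁻³ = 1473 kN (longitudinal, 2 welds).
R_nwt = 0.6 × 620 × 9.898 × 105 × 10⁻³ = 386.6 kN (transverse, base value).
(i) R_nwl + R_nwt = 1859 kN; (ii) 0.85 R_nwl + 1.5 R_nwt = 1832 kN.
R_n = max = 1859 kN [governs: (i)]; φR_n = 1395 kN.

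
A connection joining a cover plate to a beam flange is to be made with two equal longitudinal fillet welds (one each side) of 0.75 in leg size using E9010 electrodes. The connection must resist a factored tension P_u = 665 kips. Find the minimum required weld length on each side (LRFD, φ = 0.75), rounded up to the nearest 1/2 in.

E90XX → F_EXX = 90 ksi.
Throat t_e = 0.707 × 0.75 = 0.5302 in.
φr_n = 0.75 × 0.6 × 90 × 0.5302 = 21.48 kips/in.
L_req = P_u / φr_n = 665 / 21.48 = 30.97 in total.
Per side: 30.97 / 2 = 15.48 in.
Round up → use L = 15.5 in on each side.

L = 15.5 in on each side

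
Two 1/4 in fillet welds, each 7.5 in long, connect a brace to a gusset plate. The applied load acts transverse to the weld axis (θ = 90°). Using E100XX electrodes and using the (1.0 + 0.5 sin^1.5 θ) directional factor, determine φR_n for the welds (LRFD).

φR_n ≈ 179 kip

E100XX → F_EXX = 100 ksi.
t_e = 0.707 × 0.25 = 0.1767 in; A_we = 0.1767 × 15 = 2.651 in².
Directional factor: 1.0 + 0.5 sin^1.5(90°) = 1.5.
F_nw = 0.6 × 100 × 1.5 = 90 ksi.
φR_n = 0.75 × 90 × 2.651 = 179 kip.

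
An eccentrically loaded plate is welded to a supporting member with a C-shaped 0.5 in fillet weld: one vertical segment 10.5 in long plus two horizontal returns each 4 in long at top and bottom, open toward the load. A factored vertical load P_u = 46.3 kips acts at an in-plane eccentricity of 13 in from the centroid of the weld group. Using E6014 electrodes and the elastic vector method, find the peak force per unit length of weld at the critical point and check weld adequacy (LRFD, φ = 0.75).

E60XX → F_EXX = 60 ksi.
Total weld length L_w = 18.5 in. Treat welds as unit-width lines.
Centroid: x̄ = 2×4×2 / 18.5 = 0.8649 in from the vertical weld.
Polar moment about centroid: J = I_x + I_y = [10.5³/12 + 2×4×5.25²] + [10.5×0.8649² + 2(4³/12 + 4×1.135²)] = 345.8 in³.
Direct shear f_v = P/L_w = 46.3 / 18.5 = 2.503 kip/in (vertical).
Torsion M = P·e = 46.3 × 13 = 601.9 kip·in.
Critical point at (x, y) = (3.135, 5.25) from centroid. f_tx = M·y/J = 9.138 kip/in; f_ty = M·x/J = 5.457 kip/in.
Resultant f_max = √[f_tx² + (f_v + f_ty)²] = √[9.138² + (2.503 + 5.457)²] = 12.12 kip/in.
Capacity per unit length: φr_n = 0.75 × 0.6 × 60 × (0.707 × 0.5) = 9.544 kip/in.
12.12 > 9.544 → NOT adequate.

f_max ≈ 12.1 kip/in; NOT adequate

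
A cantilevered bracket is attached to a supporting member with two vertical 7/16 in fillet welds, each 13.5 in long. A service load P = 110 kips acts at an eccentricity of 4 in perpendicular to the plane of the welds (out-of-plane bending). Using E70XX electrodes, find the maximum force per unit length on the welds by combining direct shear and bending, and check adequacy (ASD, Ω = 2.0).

f_max ≈ 8.31 kip/in; NOT adequate

E70XX → F_EXX = 70 ksi.
L_w = 2 × 13.5 = 27 in; section modulus (unit throat) S = 2 × L²/6 = 60.75 in².
Direct shear f_v = P/L_w = 110/27 = 4.074 kip/in.
Moment M = P × e = 110 × 4 = 440 kip·in; bending f_b = M/S = 7.243 kip/in.
f_max = √(f_v² + f_b²) = √(4.074² + 7.243²) = 8.31 kip/in.
r_n/Ω = (1/2.0) × 0.6 × 70 × (0.707 × 0.4375) = 6.496 kip/in → NOT adequate.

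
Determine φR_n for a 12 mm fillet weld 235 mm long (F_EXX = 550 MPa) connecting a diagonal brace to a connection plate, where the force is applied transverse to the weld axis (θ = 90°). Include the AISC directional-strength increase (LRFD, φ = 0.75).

t_e = 0.707 × 12 = 8.484 mm; A_we = 8.484 × 235 = 1994 mm².
Directional factor: 1.0 + 0.5 sin^1.5(90°) = 1.5.
F_nw = 0.6 × 550 × 1.5 = 495 MPa.
φR_n = 0.75 × 495 × 1994 × 10⁻³ = 740.2 kN.

φR_n ≈ 740 kN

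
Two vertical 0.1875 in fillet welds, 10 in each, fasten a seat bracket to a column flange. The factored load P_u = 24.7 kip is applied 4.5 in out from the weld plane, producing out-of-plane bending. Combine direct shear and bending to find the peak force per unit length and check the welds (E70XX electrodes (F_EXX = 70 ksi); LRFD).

L_w = 2 × 10 = 20 in; section modulus (unit throat) S = 2 × L²/6 = 33.33 in².
Direct shear f_v = P/L_w = 24.7/20 = 1.235 kip/in.
Moment M = P × e = 24.7 × 4.5 = 111.15 kip·in; bending f_b = M/S = 3.334 kip/in.
f_max = √(f_v² + f_b²) = √(1.235² + 3.334²) = 3.556 kip/in.
φr_n = 0.75 × 0.6 × 70 × (0.707 × 0.1875) = 4.176 kip/in → adequate.

f_max ≈ 3.56 kip/in; adequate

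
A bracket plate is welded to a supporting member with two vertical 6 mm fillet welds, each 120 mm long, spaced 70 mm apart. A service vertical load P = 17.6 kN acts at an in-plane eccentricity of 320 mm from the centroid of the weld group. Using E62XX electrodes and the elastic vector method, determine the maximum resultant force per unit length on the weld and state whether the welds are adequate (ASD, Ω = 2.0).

E62XX → F_EXX = 620 MPa.
Total weld length L_w = 240 mm. Treat welds as unit-width lines.
Polar moment about centroid: J = 2[d³/12 + d(b/2)²] = 2[120³/12 + 120×35²] = 582000 mm³.
Direct shear f_v = P/L_w = 17.6×10³ / 240 = 73.33 N/mm (vertical).
Torsion M = P·e = 17.6×10³ × 320 = 5632000 N·mm.
Critical point at (x, y) = (35, 60) from centroid. f_tx = M·y/J = 580.6 N/mm; f_ty = M·x/J = 338.7 N/mm.
Resultant f_max = √[f_tx² + (f_v + f_ty)²] = √[580.6² + (73.33 + 338.7)²] = 712 N/mm.
Capacity per unit length: r_n/Ω = (1/2.0) × 0.6 × 620 × (0.707 × 6) = 789 N/mm.
712 ≤ 789 → adequate.

f_max ≈ 712 N/mm; adequate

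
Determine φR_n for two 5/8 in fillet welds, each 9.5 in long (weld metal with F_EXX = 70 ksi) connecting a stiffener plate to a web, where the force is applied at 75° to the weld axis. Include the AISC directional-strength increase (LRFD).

φR_n ≈ 390 kip

t_e = 0.707 × 0.625 = 0.4419 in; A_we = 0.4419 × 19 = 8.396 in².
Directional factor: 1.0 + 0.5 sin^1.5(75°) = 1.475.
F_nw = 0.6 × 70 × 1.475 = 61.94 ksi.
φR_n = 0.75 × 61.94 × 8.396 = 390 kip.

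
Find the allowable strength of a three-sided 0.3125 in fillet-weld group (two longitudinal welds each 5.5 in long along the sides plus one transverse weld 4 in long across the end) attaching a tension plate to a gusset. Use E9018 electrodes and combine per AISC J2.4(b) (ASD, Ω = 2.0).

E90XX → F_EXX = 90 ksi.
t_e = 0.707 × 0.3125 = 0.2209 in.
R_nwl = 0.6 × 90 × 0.2209 × 11 = 131.2 kip (longitudinal, 2 welds).
R_nwt = 0.6 × 90 × 0.2209 × 4 = 47.72 kip (transverse, base value).
(i) R_nwl + R_nwt = 179 kip; (ii) 0.85 R_nwl + 1.5 R_nwt = 183.1 kip.
R_n = max = 183.1 kip [governs: (ii)]; R_n/Ω = 91.57 kip.

R_n/Ω ≈ 91.6 kip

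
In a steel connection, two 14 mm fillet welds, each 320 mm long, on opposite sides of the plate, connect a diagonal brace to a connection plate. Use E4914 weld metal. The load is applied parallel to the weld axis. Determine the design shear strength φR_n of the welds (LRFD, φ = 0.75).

E49XX → F_EXX = 490 MPa.
Effective throat t_e = 0.707 × 14 = 9.898 mm.
Total length L = 640 mm; A_we = 9.898 × 640 = 6335 mm².
F_nw = 0.6 F_EXX = 0.6 × 490 = 294 MPa.
φR_n = 0.75 × 294 × 6335 × 10⁻³ = 1397 kN.

φR_n ≈ 1400 kN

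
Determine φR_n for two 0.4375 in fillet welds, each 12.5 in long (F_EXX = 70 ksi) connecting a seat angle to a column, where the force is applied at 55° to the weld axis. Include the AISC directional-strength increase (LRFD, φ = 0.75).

φR_n ≈ 334 kip

t_e = 0.707 × 0.4375 = 0.3093 in; A_we = 0.3093 × 25 = 7.733 in².
Directional factor: 1.0 + 0.5 sin^1.5(55°) = 1.371.
F_nw = 0.6 × 70 × 1.371 = 57.57 ksi.
φR_n = 0.75 × 57.57 × 7.733 = 333.9 kip.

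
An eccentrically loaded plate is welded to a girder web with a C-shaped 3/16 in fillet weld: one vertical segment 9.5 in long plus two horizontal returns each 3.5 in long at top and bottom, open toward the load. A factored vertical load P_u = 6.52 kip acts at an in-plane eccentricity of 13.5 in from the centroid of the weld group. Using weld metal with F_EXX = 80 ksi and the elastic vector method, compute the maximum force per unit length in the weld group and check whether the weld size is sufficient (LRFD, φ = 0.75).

Total weld length L_w = 16.5 in. Treat welds as unit-width lines.
Centroid: x̄ = 2×3.5×1.75 / 16.5 = 0.7424 in from the vertical weld.
Polar moment about centroid: J = I_x + I_y = [9.5³/12 + 2×3.5×4.75²] + [9.5×0.7424² + 2(3.5³/12 + 3.5×1.008²)] = 248.9 in³.
Direct shear f_v = P/L_w = 6.52 / 16.5 = 0.3952 kip/in (vertical).
Torsion M = P·e = 6.52 × 13.5 = 88.02 kip·in.
Critical point at (x, y) = (2.758, 4.75) from centroid. f_tx = M·y/J = 1.68 kip/in; f_ty = M·x/J = 0.9753 kip/in.
Resultant f_max = √[f_tx² + (f_v + f_ty)²] = √[1.68² + (0.3952 + 0.9753)²] = 2.168 kip/in.
Capacity per unit length: φr_n = 0.75 × 0.6 × 80 × (0.707 × 0.1875) = 4.772 kip/in.
2.168 ≤ 4.772 → adequate.

f_max ≈ 2.17 kip/in; adequate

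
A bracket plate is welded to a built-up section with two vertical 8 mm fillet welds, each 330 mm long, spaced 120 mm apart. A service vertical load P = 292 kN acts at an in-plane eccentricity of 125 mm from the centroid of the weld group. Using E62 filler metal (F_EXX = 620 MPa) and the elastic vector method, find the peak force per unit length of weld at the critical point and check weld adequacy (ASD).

Total weld length L_w = 660 mm. Treat welds as unit-width lines.
Polar moment about centroid: J = 2[d³/12 + d(b/2)²] = 2[330³/12 + 330×60²] = 8366000 mm³.
Direct shear f_v = P/L_w = 292×10³ / 660 = 442.4 N/mm (vertical).
Torsion M = P·e = 292×10³ × 125 = 36500000 N·mm.
Critical point at (x, y) = (60, 165) from centroid. f_tx = M·y/J = 719.9 N/mm; f_ty = M·x/J = 261.8 N/mm.
Resultant f_max = √[f_tx² + (f_v + f_ty)²] = √[719.9² + (442.4 + 261.8)²] = 1007 N/mm.
Capacity per unit length: r_n/Ω = (1/2.0) × 0.6 × 620 × (0.707 × 8) = 1052 N/mm.
1007 ≤ 1052 → adequate.

f_max ≈ 1010 N/mm; adequate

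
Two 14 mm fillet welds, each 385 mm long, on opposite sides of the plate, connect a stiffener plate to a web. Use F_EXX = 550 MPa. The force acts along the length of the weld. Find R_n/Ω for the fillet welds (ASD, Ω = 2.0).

Effective throat t_e = 0.707 × 14 = 9.898 mm.
Total length L = 770 mm; A_we = 9.898 × 770 = 7621 mm².
F_nw = 0.6 F_EXX = 0.6 × 550 = 330 MPa.
R_n = 330 × 7621 × 10⁻³ = 2515 kN; R_n/Ω = 2515/2.0 = 1258 kN.

R_n/Ω ≈ 1260 kN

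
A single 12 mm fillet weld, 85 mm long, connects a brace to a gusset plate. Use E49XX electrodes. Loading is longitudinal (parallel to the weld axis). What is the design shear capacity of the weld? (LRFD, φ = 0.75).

E49XX → F_EXX = 490 MPa.
Effective throat t_e = 0.707 × 12 = 8.484 mm.
Total length L = 85 mm; A_we = 8.484 × 85 = 721.1 mm².
F_nw = 0.6 F_EXX = 0.6 × 490 = 294 MPa.
φR_n = 0.75 × 294 × 721.1 × 10⁻³ = 159 kN.

φR_n ≈ 159 kN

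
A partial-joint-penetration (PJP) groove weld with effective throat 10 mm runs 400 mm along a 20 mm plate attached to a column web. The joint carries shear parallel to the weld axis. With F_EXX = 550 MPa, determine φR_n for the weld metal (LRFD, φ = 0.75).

Effective throat (given) t_e = 10 mm.
A_we = 10 × 400 = 4000 mm².
F_nw = 0.6 F_EXX = 330 MPa.
φR_n = 0.75 × 330 × 4000 × 10⁻³ = 990 kN.

φR_n ≈ 990 kN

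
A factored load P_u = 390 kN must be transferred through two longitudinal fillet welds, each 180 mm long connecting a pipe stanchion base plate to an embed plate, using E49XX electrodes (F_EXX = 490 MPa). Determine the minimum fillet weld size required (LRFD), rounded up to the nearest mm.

Total weld length L = 360 mm.
Required throat t_e = P_u / (φ × 0.6 F_EXX × L) = 390 / (0.75 × 0.6 × 490 × 360 × 10⁻³) = 4.913 mm.
Required leg w = t_e / 0.707 = 6.949 mm → use 7 mm.

w = 7 mm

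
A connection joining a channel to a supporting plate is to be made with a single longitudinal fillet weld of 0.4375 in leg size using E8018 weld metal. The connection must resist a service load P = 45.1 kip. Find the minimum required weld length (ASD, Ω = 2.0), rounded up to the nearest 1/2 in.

E80XX → F_EXX = 80 ksi.
Throat t_e = 0.707 × 0.4375 = 0.3093 in.
r_n/Ω = (0.6 × 80 × 0.3093) / 2.0 = 7.423 kip/in.
L_req = P / (r_n/Ω) = 45.1 / 7.423 = 6.075 in total.
Round up → use L = 6.5 in.

L = 6.5 in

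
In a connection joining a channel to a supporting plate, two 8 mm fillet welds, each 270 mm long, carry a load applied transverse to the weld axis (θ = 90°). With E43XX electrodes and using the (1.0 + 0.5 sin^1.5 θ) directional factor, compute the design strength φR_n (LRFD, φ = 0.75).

φR_n ≈ 886 kN

E43XX → F_EXX = 430 MPa.
t_e = 0.707 × 8 = 5.656 mm; A_we = 5.656 × 540 = 3054 mm².
Directional factor: 1.0 + 0.5 sin^1.5(90°) = 1.5.
F_nw = 0.6 × 430 × 1.5 = 387 MPa.
φR_n = 0.75 × 387 × 3054 × 10⁻³ = 886.5 kN.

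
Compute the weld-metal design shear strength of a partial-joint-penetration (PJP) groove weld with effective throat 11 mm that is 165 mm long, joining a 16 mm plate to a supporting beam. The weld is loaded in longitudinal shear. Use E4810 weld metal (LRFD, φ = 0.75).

φR_n ≈ 392 kN

E48XX → F_EXX = 480 MPa.
Effective throat (given) t_e = 11 mm.
A_we = 11 × 165 = 1815 mm².
F_nw = 0.6 F_EXX = 288 MPa.
φR_n = 0.75 × 288 × 1815 × 10⁻³ = 392 kN.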